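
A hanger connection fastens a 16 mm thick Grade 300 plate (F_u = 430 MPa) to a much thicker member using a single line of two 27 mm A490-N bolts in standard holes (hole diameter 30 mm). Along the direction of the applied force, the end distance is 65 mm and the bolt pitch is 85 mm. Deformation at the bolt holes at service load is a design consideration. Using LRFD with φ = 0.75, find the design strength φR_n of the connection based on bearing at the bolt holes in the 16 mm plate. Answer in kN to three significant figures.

644 kN

Per bolt r_n = 1.2 l_c t F_u ≤ 2.4 d t F_u; upper limit = 2.4 × 27 × 16 × 430 / 1000 = 445.8 kN.
Edge bolt: l_c = 65 − 30/2 = 50 mm → 1.2 × 50 × 16 × 430 / 1000 = 412.8 → r_n = 412.8 kN.
Interior bolts: l_c = 85 − 30 = 55 mm → 1.2 × 55 × 16 × 430 / 1000 = 454.1 → r_n = 445.8 kN.
R_n = 1 × 412.8 + 1 × 445.8 = 858.6 kN.
Design strength φR_n = 0.75 × 858.6 = 644 kN.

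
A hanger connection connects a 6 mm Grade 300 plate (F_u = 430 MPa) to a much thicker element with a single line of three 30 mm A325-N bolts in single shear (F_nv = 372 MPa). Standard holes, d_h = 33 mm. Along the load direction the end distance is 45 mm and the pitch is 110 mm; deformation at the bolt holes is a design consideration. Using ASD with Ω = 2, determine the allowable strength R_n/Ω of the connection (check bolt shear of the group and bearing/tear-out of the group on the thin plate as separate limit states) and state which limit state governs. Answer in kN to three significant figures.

Bolt shear: A_b = π·30²/4 = 706.9 mm²; R_n = 372 × 706.9 × 3 × 1 / 1000 = 788.9 kN → 788.9 / 2 = 394 kN.
Bearing (1.2 l_c t F_u ≤ 2.4 d t F_u): upper limit = 2.4·30·6·430 / 1000 = 185.8 kN.
  Edge l_c = 45 − 33/2 = 28.5 → r_n = 88.24 kN; interior l_c = 110 − 33 = 77 → r_n = 185.8 kN.
  R_n,bearing = 1·88.24 + 2·185.8 = 459.8 kN → 459.8 / 2 = 230 kN.
Bearing governs: 230 kN.

230 kN (bearing governs)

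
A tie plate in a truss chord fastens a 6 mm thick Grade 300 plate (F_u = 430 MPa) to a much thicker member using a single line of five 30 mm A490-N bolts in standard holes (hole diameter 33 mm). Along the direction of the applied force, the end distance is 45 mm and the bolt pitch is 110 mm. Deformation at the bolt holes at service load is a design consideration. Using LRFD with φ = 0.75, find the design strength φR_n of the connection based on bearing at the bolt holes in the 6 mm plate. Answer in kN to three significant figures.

Per bolt r_n = 1.2 l_c t F_u ≤ 2.4 d t F_u; upper limit = 2.4 × 30 × 6 × 430 / 1000 = 185.8 kN.
Edge bolt: l_c = 45 − 33/2 = 28.5 mm → 1.2 × 28.5 × 6 × 430 / 1000 = 88.24 → r_n = 88.24 kN.
Interior bolts: l_c = 110 − 33 = 77 mm → 1.2 × 77 × 6 × 430 / 1000 = 238.4 → r_n = 185.8 kN.
R_n = 1 × 88.24 + 4 × 185.8 = 831.3 kN.
Design strength φR_n = 0.75 × 831.3 = 623 kN.

623 kN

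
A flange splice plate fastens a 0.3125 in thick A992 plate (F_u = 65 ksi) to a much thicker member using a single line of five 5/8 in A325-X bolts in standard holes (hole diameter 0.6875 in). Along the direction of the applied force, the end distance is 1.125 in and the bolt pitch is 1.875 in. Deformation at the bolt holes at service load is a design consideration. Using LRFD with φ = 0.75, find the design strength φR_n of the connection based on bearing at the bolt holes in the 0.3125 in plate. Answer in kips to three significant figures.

101 kips

Per bolt r_n = 1.2 l_c t F_u ≤ 2.4 d t F_u; upper limit = 2.4 × 0.625 × 0.3125 × 65 = 30.47 kips.
Edge bolt: l_c = 1.125 − 0.6875/2 = 0.7812 in → 1.2 × 0.7812 × 0.3125 × 65 = 19.04 → r_n = 19.04 kips.
Interior bolts: l_c = 1.875 − 0.6875 = 1.188 in → 1.2 × 1.188 × 0.3125 × 65 = 28.95 → r_n = 28.95 kips.
R_n = 1 × 19.04 + 4 × 28.95 = 134.8 kips.
Design strength φR_n = 0.75 × 134.8 = 101 kips.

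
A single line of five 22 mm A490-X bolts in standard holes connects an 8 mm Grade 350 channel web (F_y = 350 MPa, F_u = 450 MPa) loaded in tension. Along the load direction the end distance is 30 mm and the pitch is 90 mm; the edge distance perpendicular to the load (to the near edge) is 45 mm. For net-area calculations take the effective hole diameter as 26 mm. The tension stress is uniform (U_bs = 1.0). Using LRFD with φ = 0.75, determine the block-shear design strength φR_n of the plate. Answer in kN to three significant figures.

529 kN

Shear plane L_v = 30 + 4·90 = 390 mm; A_gv = 390 × 8 = 3120 mm².
A_nv = (390 − 4.5·26) × 8 = 2184 mm².
A_nt = (45 − 0.5·26) × 8 = 256 mm².
0.6 F_u A_nv = 589.7 kN; 0.6 F_y A_gv = 655.2 kN → shear rupture governs the shear term.
R_n = 589.7 + 1.0 × 450 × 256 / 1000 = 704.9 kN.
Design strength φR_n = 0.75 × 704.9 = 529 kN.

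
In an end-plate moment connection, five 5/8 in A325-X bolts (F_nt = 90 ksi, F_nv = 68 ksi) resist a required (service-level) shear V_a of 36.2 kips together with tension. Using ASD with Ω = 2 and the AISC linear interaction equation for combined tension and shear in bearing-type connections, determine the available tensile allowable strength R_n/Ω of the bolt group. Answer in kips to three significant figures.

A_b = π·0.625²/4 = 0.3068 in²; f_rv = 36.2 / (5 × 0.3068) = 23.6 ksi.
F'_nt = 1.3 F_nt − (Ω F_nt / F_nv) f_rv = 1.3·90 − (2·90/68)·23.6 = 54.53 ksi, capped at F_nt → F'_nt = 54.53 ksi.
R_n = F'_nt · A_b · n = 54.53 × 0.3068 × 5 = 83.65 kips.
Allowable strength R_n/Ω = 83.65 / 2 = 41.8 kips.

41.8 kips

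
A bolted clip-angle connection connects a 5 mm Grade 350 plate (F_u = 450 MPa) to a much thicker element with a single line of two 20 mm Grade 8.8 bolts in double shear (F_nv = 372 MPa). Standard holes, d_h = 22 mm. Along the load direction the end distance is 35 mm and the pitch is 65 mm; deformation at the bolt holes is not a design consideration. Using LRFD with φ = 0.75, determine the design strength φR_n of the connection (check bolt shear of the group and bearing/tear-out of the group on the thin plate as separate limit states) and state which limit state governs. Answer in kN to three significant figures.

Bolt shear: A_b = π·20²/4 = 314.2 mm²; R_n = 372 × 314.2 × 2 × 2 / 1000 = 467.5 kN → 0.75 × 467.5 = 351 kN.
Bearing (1.5 l_c t F_u ≤ 3.0 d t F_u): upper limit = 3.0·20·5·450 / 1000 = 135 kN.
  Edge l_c = 35 − 22/2 = 24 → r_n = 81 kN; interior l_c = 65 − 22 = 43 → r_n = 135 kN.
  R_n,bearing = 1·81 + 1·135 = 216 kN → 0.75 × 216 = 162 kN.
Bearing governs: 162 kN.

162 kN (bearing governs)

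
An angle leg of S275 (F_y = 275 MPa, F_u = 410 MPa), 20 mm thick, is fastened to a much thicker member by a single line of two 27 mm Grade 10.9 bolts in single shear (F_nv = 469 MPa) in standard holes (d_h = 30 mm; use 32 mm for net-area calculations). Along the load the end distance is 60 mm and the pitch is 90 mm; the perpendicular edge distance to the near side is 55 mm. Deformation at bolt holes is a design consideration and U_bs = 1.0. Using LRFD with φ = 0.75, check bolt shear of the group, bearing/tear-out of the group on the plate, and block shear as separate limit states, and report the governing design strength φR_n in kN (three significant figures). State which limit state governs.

Bolt shear: A_b = π·27²/4 = 572.6 mm²; R_n = 469 × 572.6 × 2 × 1 / 1000 = 537.1 kN → 0.75 × 537.1 = 403 kN.
Bearing: edge l_c = 45, r_n = 442.8 kN; interior l_c = 60, r_n = 531.4 kN; R_n = 442.8 + 1·531.4 = 974.2 kN → 731 kN.
Block shear: A_gv = 3000, A_nv = 2040, A_nt = 780 mm²; R_n = min(0.6F_uA_nv, 0.6F_yA_gv) + U_bs·F_u·A_nt = 814.8 kN → 611 kN.
Bolt shear governs: 403 kN.

403 kN (bolt shear governs)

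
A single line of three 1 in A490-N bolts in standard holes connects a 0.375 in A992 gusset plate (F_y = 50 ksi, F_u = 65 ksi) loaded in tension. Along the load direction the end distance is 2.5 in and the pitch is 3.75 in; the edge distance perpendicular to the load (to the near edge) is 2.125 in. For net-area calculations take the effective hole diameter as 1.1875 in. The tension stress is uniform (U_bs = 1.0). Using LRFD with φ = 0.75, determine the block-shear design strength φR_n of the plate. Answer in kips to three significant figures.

105 kips

Shear plane L_v = 2.5 + 2·3.75 = 10 in; A_gv = 10 × 0.375 = 3.75 in².
A_nv = (10 − 2.5·1.1875) × 0.375 = 2.637 in².
A_nt = (2.125 − 0.5·1.1875) × 0.375 = 0.5742 in².
0.6 F_u A_nv = 102.8 kips; 0.6 F_y A_gv = 112.5 kips → shear rupture governs the shear term.
R_n = 102.8 + 1.0 × 65 × 0.5742 = 140.2 kips.
Design strength φR_n = 0.75 × 140.2 = 105 kips.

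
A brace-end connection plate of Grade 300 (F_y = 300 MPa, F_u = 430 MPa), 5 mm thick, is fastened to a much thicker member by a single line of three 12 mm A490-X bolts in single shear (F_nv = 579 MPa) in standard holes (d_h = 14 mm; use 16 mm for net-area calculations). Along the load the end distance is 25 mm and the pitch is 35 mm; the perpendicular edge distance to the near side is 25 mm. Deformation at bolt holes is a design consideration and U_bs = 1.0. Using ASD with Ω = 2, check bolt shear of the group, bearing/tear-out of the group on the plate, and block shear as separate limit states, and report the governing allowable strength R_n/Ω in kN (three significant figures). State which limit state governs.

Bolt shear: A_b = π·12²/4 = 113.1 mm²; R_n = 579 × 113.1 × 3 × 1 / 1000 = 196.5 kN → 196.5 / 2 = 98.2 kN.
Bearing: edge l_c = 18, r_n = 46.44 kN; interior l_c = 21, r_n = 54.18 kN; R_n = 46.44 + 2·54.18 = 154.8 kN → 77.4 kN.
Block shear: A_gv = 475, A_nv = 275, A_nt = 85 mm²; R_n = min(0.6F_uA_nv, 0.6F_yA_gv) + U_bs·F_u·A_nt = 107.5 kN → 53.8 kN.
Block shear governs: 53.8 kN.

53.8 kN (block shear governs)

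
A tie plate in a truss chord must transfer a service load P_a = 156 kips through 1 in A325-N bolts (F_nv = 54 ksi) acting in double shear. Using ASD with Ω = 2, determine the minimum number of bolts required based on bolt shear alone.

4 bolts

A_b = π·1²/4 = 0.7854 in².
Per-bolt allowable strength R_n/Ω = 54 × 0.7854 × 2 / 2 = 42.41 kips.
n ≥ 156 / 42.41 = 3.678 → use 4 bolts.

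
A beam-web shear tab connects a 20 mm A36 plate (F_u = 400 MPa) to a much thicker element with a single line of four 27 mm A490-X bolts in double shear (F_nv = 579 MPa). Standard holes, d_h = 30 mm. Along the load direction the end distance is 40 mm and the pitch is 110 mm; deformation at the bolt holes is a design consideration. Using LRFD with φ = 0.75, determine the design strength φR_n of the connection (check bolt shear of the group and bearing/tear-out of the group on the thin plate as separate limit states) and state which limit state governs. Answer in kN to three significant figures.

Bolt shear: A_b = π·27²/4 = 572.6 mm²; R_n = 579 × 572.6 × 4 × 2 / 1000 = 2652 kN → 0.75 × 2652 = 1990 kN.
Bearing (1.2 l_c t F_u ≤ 2.4 d t F_u): upper limit = 2.4·27·20·400 / 1000 = 518.4 kN.
  Edge l_c = 40 − 30/2 = 25 → r_n = 240 kN; interior l_c = 110 − 30 = 80 → r_n = 518.4 kN.
  R_n,bearing = 1·240 + 3·518.4 = 1795 kN → 0.75 × 1795 = 1350 kN.
Bearing governs: 1350 kN.

1350 kN (bearing governs)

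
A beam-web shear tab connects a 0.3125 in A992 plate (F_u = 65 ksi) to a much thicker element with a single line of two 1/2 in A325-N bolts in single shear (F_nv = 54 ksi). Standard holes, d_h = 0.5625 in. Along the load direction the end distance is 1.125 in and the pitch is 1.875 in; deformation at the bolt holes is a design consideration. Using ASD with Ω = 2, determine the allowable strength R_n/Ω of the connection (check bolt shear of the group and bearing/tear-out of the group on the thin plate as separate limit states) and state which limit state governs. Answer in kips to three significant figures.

Bolt shear: A_b = π·0.5²/4 = 0.1963 in²; R_n = 54 × 0.1963 × 2 × 1 = 21.21 kips → 21.21 / 2 = 10.6 kips.
Bearing (1.2 l_c t F_u ≤ 2.4 d t F_u): upper limit = 2.4·0.5·0.3125·65 = 24.38 kips.
  Edge l_c = 1.125 − 0.5625/2 = 0.8438 → r_n = 20.57 kips; interior l_c = 1.875 − 0.5625 = 1.312 → r_n = 24.38 kips.
  R_n,bearing = 1·20.57 + 1·24.38 = 44.94 kips → 44.94 / 2 = 22.5 kips.
Bolt shear governs: 10.6 kips.

10.6 kips (bolt shear governs)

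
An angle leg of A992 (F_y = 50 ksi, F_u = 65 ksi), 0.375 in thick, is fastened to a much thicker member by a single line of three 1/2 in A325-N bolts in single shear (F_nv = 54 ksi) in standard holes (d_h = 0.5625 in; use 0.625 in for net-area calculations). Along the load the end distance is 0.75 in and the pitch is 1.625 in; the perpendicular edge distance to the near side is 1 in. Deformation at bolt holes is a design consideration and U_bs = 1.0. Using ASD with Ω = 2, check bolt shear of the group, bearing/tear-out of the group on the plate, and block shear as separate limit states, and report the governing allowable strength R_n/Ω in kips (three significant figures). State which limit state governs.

15.9 kips (bolt shear governs)

Bolt shear: A_b = π·0.5²/4 = 0.1963 in²; R_n = 54 × 0.1963 × 3 × 1 = 31.81 kips → 31.81 / 2 = 15.9 kips.
Bearing: edge l_c = 0.4688, r_n = 13.71 kips; interior l_c = 1.062, r_n = 29.25 kips; R_n = 13.71 + 2·29.25 = 72.21 kips → 36.1 kips.
Block shear: A_gv = 1.5, A_nv = 0.9141, A_nt = 0.2578 in²; R_n = min(0.6F_uA_nv, 0.6F_yA_gv) + U_bs·F_u·A_nt = 52.41 kips → 26.2 kips.
Bolt shear governs: 15.9 kips.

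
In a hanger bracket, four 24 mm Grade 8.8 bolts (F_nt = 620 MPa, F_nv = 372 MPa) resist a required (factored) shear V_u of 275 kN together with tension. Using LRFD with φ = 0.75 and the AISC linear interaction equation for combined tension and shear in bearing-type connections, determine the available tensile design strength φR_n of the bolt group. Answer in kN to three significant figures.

A_b = π·24²/4 = 452.4 mm²; f_rv = 275 × 1000 / (4 × 452.4) = 152 MPa.
F'_nt = 1.3 F_nt − (F_nt / φF_nv) f_rv = 1.3·620 − (620/(0.75·372))·152 = 468.3 MPa, capped at F_nt → F'_nt = 468.3 MPa.
R_n = F'_nt · A_b · n = 468.3 × 452.4 × 4 / 1000 = 847.4 kN.
Design strength φR_n = 0.75 × 847.4 = 636 kN.

636 kN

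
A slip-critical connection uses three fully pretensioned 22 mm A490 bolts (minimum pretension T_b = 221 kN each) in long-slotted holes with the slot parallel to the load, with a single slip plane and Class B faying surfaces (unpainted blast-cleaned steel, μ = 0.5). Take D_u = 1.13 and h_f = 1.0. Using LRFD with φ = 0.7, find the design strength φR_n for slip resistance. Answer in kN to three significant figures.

R_n = μ · D_u · h_f · T_b · n_s · n_b = 0.5 × 1.13 × 1.0 × 221 × 1 × 3 = 374.6 kN.
Design strength φR_n = 0.7 × 374.6 = 262 kN.

262 kN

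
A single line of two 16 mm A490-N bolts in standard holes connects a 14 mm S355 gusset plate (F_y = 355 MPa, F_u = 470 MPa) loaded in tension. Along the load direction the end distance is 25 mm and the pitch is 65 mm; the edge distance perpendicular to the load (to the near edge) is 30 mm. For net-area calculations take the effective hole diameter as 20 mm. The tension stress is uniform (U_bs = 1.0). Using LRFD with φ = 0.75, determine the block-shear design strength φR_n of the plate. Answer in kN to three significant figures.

Shear plane L_v = 25 + 1·65 = 90 mm; A_gv = 90 × 14 = 1260 mm².
A_nv = (90 − 1.5·20) × 14 = 840 mm².
A_nt = (30 − 0.5·20) × 14 = 280 mm².
0.6 F_u A_nv = 236.9 kN; 0.6 F_y A_gv = 268.4 kN → shear rupture governs the shear term.
R_n = 236.9 + 1.0 × 470 × 280 / 1000 = 368.5 kN.
Design strength φR_n = 0.75 × 368.5 = 276 kN.

276 kN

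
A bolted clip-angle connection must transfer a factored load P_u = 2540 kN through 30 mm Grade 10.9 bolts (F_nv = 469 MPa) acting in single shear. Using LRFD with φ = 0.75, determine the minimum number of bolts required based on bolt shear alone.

A_b = π·30²/4 = 706.9 mm².
Per-bolt design strength φR_n = 0.75 × 469 × 706.9 × 1 / 1000 = 248.6 kN.
n ≥ 2540 / 248.6 = 10.22 → use 11 bolts.

11 bolts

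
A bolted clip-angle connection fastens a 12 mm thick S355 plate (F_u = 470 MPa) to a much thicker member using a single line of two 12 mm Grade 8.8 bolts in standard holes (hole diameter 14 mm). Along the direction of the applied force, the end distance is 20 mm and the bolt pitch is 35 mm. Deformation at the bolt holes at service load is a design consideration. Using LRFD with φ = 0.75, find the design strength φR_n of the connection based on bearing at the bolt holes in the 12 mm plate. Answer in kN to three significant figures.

Per bolt r_n = 1.2 l_c t F_u ≤ 2.4 d t F_u; upper limit = 2.4 × 12 × 12 × 470 / 1000 = 162.4 kN.
Edge bolt: l_c = 20 − 14/2 = 13 mm → 1.2 × 13 × 12 × 470 / 1000 = 87.98 → r_n = 87.98 kN.
Interior bolts: l_c = 35 − 14 = 21 mm → 1.2 × 21 × 12 × 470 / 1000 = 142.1 → r_n = 142.1 kN.
R_n = 1 × 87.98 + 1 × 142.1 = 230.1 kN.
Design strength φR_n = 0.75 × 230.1 = 173 kN.

173 kN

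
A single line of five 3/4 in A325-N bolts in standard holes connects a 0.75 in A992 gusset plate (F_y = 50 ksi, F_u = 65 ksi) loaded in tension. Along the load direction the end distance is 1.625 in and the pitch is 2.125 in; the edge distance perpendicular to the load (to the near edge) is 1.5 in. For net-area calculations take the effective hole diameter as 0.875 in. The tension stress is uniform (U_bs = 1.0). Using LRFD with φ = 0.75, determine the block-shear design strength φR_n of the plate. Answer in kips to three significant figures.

175 kips

Shear plane L_v = 1.625 + 4·2.125 = 10.12 in; A_gv = 10.12 × 0.75 = 7.594 in².
A_nv = (10.12 − 4.5·0.875) × 0.75 = 4.641 in².
A_nt = (1.5 − 0.5·0.875) × 0.75 = 0.7969 in².
0.6 F_u A_nv = 181 kips; 0.6 F_y A_gv = 227.8 kips → shear rupture governs the shear term.
R_n = 181 + 1.0 × 65 × 0.7969 = 232.8 kips.
Design strength φR_n = 0.75 × 232.8 = 175 kips.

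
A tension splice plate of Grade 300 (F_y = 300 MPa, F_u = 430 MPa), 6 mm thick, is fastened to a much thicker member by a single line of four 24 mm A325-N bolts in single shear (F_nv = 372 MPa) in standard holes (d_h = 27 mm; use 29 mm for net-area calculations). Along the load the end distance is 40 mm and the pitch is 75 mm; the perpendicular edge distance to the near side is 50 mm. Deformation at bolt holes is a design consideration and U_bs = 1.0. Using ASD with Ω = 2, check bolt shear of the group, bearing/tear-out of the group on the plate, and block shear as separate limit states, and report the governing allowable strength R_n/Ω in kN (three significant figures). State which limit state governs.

172 kN (block shear governs)

Bolt shear: A_b = π·24²/4 = 452.4 mm²; R_n = 372 × 452.4 × 4 × 1 / 1000 = 673.2 kN → 673.2 / 2 = 337 kN.
Bearing: edge l_c = 26.5, r_n = 82.04 kN; interior l_c = 48, r_n = 148.6 kN; R_n = 82.04 + 3·148.6 = 527.9 kN → 264 kN.
Block shear: A_gv = 1590, A_nv = 981, A_nt = 213 mm²; R_n = min(0.6F_uA_nv, 0.6F_yA_gv) + U_bs·F_u·A_nt = 344.7 kN → 172 kN.
Block shear governs: 172 kN.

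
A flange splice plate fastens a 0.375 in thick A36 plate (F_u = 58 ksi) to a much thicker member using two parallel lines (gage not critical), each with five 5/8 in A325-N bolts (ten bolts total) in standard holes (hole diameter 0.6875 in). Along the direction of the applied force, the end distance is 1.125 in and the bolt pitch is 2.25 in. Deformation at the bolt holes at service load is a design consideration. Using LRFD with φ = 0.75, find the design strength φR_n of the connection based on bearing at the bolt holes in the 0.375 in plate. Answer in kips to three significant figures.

226 kips

Per bolt r_n = 1.2 l_c t F_u ≤ 2.4 d t F_u; upper limit = 2.4 × 0.625 × 0.375 × 58 = 32.62 kips.
Edge bolt: l_c = 1.125 − 0.6875/2 = 0.7812 in → 1.2 × 0.7812 × 0.375 × 58 = 20.39 → r_n = 20.39 kips.
Interior bolts: l_c = 2.25 − 0.6875 = 1.562 in → 1.2 × 1.562 × 0.375 × 58 = 40.78 → r_n = 32.62 kips.
R_n = 2 × 20.39 + 8 × 32.62 = 301.8 kips.
Design strength φR_n = 0.75 × 301.8 = 226 kips.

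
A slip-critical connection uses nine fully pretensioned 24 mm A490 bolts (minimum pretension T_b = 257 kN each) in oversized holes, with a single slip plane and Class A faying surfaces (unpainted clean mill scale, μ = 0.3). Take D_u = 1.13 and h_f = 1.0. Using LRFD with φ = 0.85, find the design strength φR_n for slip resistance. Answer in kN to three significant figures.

R_n = μ · D_u · h_f · T_b · n_s · n_b = 0.3 × 1.13 × 1.0 × 257 × 1 × 9 = 784.1 kN.
Design strength φR_n = 0.85 × 784.1 = 666 kN.

666 kN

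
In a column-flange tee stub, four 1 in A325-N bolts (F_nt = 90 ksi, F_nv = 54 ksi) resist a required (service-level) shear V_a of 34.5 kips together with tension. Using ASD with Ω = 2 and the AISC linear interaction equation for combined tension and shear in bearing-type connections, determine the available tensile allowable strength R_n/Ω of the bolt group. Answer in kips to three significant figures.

A_b = π·1²/4 = 0.7854 in²; f_rv = 34.5 / (4 × 0.7854) = 10.98 ksi.
F'_nt = 1.3 F_nt − (Ω F_nt / F_nv) f_rv = 1.3·90 − (2·90/54)·10.98 = 80.39 ksi, capped at F_nt → F'_nt = 80.39 ksi.
R_n = F'_nt · A_b · n = 80.39 × 0.7854 × 4 = 252.6 kips.
Allowable strength R_n/Ω = 252.6 / 2 = 126 kips.

126 kips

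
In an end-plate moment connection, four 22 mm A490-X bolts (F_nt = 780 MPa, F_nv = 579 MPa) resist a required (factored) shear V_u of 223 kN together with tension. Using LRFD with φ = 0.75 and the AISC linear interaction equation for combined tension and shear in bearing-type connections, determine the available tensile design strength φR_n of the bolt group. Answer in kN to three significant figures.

856 kN

A_b = π·22²/4 = 380.1 mm²; f_rv = 223 × 1000 / (4 × 380.1) = 146.7 MPa.
F'_nt = 1.3 F_nt − (F_nt / φF_nv) f_rv = 1.3·780 − (780/(0.75·579))·146.7 = 750.6 MPa, capped at F_nt → F'_nt = 750.6 MPa.
R_n = F'_nt · A_b · n = 750.6 × 380.1 × 4 / 1000 = 1141 kN.
Design strength φR_n = 0.75 × 1141 = 856 kN.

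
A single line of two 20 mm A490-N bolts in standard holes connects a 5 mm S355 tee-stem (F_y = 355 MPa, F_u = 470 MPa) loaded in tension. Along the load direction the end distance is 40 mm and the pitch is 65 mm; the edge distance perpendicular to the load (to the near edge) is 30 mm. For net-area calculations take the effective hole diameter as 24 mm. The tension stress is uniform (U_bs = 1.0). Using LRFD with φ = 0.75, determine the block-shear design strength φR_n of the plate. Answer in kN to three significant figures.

Shear plane L_v = 40 + 1·65 = 105 mm; A_gv = 105 × 5 = 525 mm².
A_nv = (105 − 1.5·24) × 5 = 345 mm².
A_nt = (30 − 0.5·24) × 5 = 90 mm².
0.6 F_u A_nv = 97.29 kN; 0.6 F_y A_gv = 111.8 kN → shear rupture governs the shear term.
R_n = 97.29 + 1.0 × 470 × 90 / 1000 = 139.6 kN.
Design strength φR_n = 0.75 × 139.6 = 105 kN.

105 kN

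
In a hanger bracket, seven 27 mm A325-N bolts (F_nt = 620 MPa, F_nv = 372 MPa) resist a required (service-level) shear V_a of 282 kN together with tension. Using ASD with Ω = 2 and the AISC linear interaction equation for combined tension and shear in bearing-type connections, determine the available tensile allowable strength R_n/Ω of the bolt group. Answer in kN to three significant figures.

A_b = π·27²/4 = 572.6 mm²; f_rv = 282 × 1000 / (7 × 572.6) = 70.36 MPa.
F'_nt = 1.3 F_nt − (Ω F_nt / F_nv) f_rv = 1.3·620 − (2·620/372)·70.36 = 571.5 MPa, capped at F_nt → F'_nt = 571.5 MPa.
R_n = F'_nt · A_b · n = 571.5 × 572.6 × 7 / 1000 = 2290 kN.
Allowable strength R_n/Ω = 2290 / 2 = 1150 kN.

1150 kN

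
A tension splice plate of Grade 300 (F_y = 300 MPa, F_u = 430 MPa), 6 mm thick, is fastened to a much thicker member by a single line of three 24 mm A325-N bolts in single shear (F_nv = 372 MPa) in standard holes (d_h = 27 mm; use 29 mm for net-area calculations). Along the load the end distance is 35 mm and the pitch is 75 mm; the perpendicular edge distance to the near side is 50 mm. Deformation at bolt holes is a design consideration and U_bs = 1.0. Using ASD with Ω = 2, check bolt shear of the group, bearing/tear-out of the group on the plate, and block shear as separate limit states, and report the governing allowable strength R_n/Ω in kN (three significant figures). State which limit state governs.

Bolt shear: A_b = π·24²/4 = 452.4 mm²; R_n = 372 × 452.4 × 3 × 1 / 1000 = 504.9 kN → 504.9 / 2 = 252 kN.
Bearing: edge l_c = 21.5, r_n = 66.56 kN; interior l_c = 48, r_n = 148.6 kN; R_n = 66.56 + 2·148.6 = 363.8 kN → 182 kN.
Block shear: A_gv = 1110, A_nv = 675, A_nt = 213 mm²; R_n = min(0.6F_uA_nv, 0.6F_yA_gv) + U_bs·F_u·A_nt = 265.7 kN → 133 kN.
Block shear governs: 133 kN.

133 kN (block shear governs)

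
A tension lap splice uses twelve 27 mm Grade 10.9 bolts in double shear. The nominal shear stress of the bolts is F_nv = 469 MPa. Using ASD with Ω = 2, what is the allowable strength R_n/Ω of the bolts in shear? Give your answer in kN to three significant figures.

A_b = π × 27² / 4 = 572.6 mm².
R_n = F_nv · A_b · n · n_s = 469 × 572.6 × 12 × 2 / 1000 = 6445 kN.
Allowable strength R_n/Ω = 6445 / 2 = 3220 kN.

3220 kN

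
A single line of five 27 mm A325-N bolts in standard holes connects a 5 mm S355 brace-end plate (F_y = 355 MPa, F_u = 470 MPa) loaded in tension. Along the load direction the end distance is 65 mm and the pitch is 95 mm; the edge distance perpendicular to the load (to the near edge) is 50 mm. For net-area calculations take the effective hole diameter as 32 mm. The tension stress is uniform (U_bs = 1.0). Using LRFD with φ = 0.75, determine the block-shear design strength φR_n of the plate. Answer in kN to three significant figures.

378 kN

Shear plane L_v = 65 + 4·95 = 445 mm; A_gv = 445 × 5 = 2225 mm².
A_nv = (445 − 4.5·32) × 5 = 1505 mm².
A_nt = (50 − 0.5·32) × 5 = 170 mm².
0.6 F_u A_nv = 424.4 kN; 0.6 F_y A_gv = 473.9 kN → shear rupture governs the shear term.
R_n = 424.4 + 1.0 × 470 × 170 / 1000 = 504.3 kN.
Design strength φR_n = 0.75 × 504.3 = 378 kN.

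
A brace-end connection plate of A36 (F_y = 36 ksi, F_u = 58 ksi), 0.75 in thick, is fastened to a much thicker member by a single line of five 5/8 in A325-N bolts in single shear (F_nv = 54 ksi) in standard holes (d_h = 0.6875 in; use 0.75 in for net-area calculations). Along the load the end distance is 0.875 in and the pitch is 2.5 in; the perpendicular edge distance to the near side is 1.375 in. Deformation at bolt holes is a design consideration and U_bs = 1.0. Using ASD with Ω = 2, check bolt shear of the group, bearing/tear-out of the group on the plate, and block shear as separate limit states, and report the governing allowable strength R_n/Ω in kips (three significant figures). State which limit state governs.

Bolt shear: A_b = π·0.625²/4 = 0.3068 in²; R_n = 54 × 0.3068 × 5 × 1 = 82.83 kips → 82.83 / 2 = 41.4 kips.
Bearing: edge l_c = 0.5312, r_n = 27.73 kips; interior l_c = 1.812, r_n = 65.25 kips; R_n = 27.73 + 4·65.25 = 288.7 kips → 144 kips.
Block shear: A_gv = 8.156, A_nv = 5.625, A_nt = 0.75 in²; R_n = min(0.6F_uA_nv, 0.6F_yA_gv) + U_bs·F_u·A_nt = 219.7 kips → 110 kips.
Bolt shear governs: 41.4 kips.

41.4 kips (bolt shear governs)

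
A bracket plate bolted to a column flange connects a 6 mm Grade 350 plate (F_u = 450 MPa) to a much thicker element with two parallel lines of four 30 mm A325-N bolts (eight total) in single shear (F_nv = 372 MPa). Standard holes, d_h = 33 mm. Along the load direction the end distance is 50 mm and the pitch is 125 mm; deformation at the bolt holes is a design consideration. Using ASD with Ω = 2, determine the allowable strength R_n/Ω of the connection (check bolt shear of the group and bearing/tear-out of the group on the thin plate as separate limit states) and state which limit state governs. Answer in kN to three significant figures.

692 kN (bearing governs)

Bolt shear: A_b = π·30²/4 = 706.9 mm²; R_n = 372 × 706.9 × 8 × 1 / 1000 = 2104 kN → 2104 / 2 = 1050 kN.
Bearing (1.2 l_c t F_u ≤ 2.4 d t F_u): upper limit = 2.4·30·6·450 / 1000 = 194.4 kN.
  Edge l_c = 50 − 33/2 = 33.5 → r_n = 108.5 kN; interior l_c = 125 − 33 = 92 → r_n = 194.4 kN.
  R_n,bearing = 2·108.5 + 6·194.4 = 1383 kN → 1383 / 2 = 692 kN.
Bearing governs: 692 kN.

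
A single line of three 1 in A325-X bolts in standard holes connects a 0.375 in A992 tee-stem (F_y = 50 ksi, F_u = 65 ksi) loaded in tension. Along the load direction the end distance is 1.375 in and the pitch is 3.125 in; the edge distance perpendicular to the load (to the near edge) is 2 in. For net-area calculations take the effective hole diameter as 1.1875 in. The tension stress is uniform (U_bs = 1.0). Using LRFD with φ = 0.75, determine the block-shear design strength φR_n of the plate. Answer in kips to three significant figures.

Shear plane L_v = 1.375 + 2·3.125 = 7.625 in; A_gv = 7.625 × 0.375 = 2.859 in².
A_nv = (7.625 − 2.5·1.1875) × 0.375 = 1.746 in².
A_nt = (2 − 0.5·1.1875) × 0.375 = 0.5273 in².
0.6 F_u A_nv = 68.1 kips; 0.6 F_y A_gv = 85.78 kips → shear rupture governs the shear term.
R_n = 68.1 + 1.0 × 65 × 0.5273 = 102.4 kips.
Design strength φR_n = 0.75 × 102.4 = 76.8 kips.

76.8 kips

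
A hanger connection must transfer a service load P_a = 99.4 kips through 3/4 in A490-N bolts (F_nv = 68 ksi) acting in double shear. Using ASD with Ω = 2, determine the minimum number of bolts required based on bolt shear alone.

4 bolts

A_b = π·0.75²/4 = 0.4418 in².
Per-bolt allowable strength R_n/Ω = 68 × 0.4418 × 2 / 2 = 30.04 kips.
n ≥ 99.4 / 30.04 = 3.309 → use 4 bolts.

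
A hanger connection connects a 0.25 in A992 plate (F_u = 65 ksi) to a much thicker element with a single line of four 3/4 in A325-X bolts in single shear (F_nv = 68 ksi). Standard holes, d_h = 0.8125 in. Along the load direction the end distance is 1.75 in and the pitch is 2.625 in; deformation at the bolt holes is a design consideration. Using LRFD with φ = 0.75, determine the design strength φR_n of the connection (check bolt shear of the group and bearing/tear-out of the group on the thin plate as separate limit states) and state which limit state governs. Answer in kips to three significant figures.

Bolt shear: A_b = π·0.75²/4 = 0.4418 in²; R_n = 68 × 0.4418 × 4 × 1 = 120.2 kips → 0.75 × 120.2 = 90.1 kips.
Bearing (1.2 l_c t F_u ≤ 2.4 d t F_u): upper limit = 2.4·0.75·0.25·65 = 29.25 kips.
  Edge l_c = 1.75 − 0.8125/2 = 1.344 → r_n = 26.2 kips; interior l_c = 2.625 − 0.8125 = 1.812 → r_n = 29.25 kips.
  R_n,bearing = 1·26.2 + 3·29.25 = 114 kips → 0.75 × 114 = 85.5 kips.
Bearing governs: 85.5 kips.

85.5 kips (bearing governs)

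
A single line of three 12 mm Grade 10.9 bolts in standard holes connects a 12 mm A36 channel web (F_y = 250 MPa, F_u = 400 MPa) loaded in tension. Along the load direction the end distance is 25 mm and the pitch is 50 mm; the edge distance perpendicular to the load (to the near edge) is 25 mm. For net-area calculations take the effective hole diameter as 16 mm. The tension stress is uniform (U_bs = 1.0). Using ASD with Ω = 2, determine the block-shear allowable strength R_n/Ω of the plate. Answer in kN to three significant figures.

Shear plane L_v = 25 + 2·50 = 125 mm; A_gv = 125 × 12 = 1500 mm².
A_nv = (125 − 2.5·16) × 12 = 1020 mm².
A_nt = (25 − 0.5·16) × 12 = 204 mm².
0.6 F_u A_nv = 244.8 kN; 0.6 F_y A_gv = 225 kN → shear yielding governs the shear term.
R_n = 225 + 1.0 × 400 × 204 / 1000 = 306.6 kN.
Allowable strength R_n/Ω = 306.6 / 2 = 153 kN.

153 kN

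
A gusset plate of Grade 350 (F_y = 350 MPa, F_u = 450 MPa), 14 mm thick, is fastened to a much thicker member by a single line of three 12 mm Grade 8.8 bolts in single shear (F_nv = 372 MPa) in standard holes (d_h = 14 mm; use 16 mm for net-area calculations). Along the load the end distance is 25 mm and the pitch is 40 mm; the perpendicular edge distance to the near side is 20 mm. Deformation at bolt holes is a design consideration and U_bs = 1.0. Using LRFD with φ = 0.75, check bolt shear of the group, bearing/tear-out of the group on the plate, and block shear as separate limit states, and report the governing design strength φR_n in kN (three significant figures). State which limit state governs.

Bolt shear: A_b = π·12²/4 = 113.1 mm²; R_n = 372 × 113.1 × 3 × 1 / 1000 = 126.2 kN → 0.75 × 126.2 = 94.7 kN.
Bearing: edge l_c = 18, r_n = 136.1 kN; interior l_c = 26, r_n = 181.4 kN; R_n = 136.1 + 2·181.4 = 499 kN → 374 kN.
Block shear: A_gv = 1470, A_nv = 910, A_nt = 168 mm²; R_n = min(0.6F_uA_nv, 0.6F_yA_gv) + U_bs·F_u·A_nt = 321.3 kN → 241 kN.
Bolt shear governs: 94.7 kN.

94.7 kN (bolt shear governs)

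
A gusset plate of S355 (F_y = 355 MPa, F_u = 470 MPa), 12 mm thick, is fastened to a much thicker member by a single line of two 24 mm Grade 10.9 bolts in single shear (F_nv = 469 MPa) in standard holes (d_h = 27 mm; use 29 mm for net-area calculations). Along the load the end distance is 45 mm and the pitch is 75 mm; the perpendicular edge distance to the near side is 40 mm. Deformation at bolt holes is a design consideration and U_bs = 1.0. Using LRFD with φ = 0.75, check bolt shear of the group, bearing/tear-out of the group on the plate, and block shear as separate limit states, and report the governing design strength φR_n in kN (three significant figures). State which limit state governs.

302 kN (block shear governs)

Bolt shear: A_b = π·24²/4 = 452.4 mm²; R_n = 469 × 452.4 × 2 × 1 / 1000 = 424.3 kN → 0.75 × 424.3 = 318 kN.
Bearing: edge l_c = 31.5, r_n = 213.2 kN; interior l_c = 48, r_n = 324.9 kN; R_n = 213.2 + 1·324.9 = 538.1 kN → 404 kN.
Block shear: A_gv = 1440, A_nv = 918, A_nt = 306 mm²; R_n = min(0.6F_uA_nv, 0.6F_yA_gv) + U_bs·F_u·A_nt = 402.7 kN → 302 kN.
Block shear governs: 302 kN.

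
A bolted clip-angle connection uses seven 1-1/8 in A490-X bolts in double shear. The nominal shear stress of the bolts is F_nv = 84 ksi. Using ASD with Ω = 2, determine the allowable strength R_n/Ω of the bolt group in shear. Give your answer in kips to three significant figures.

A_b = π × 1.125² / 4 = 0.994 in².
R_n = F_nv · A_b · n · n_s = 84 × 0.994 × 7 × 2 = 1169 kips.
Allowable strength R_n/Ω = 1169 / 2 = 584 kips.

584 kips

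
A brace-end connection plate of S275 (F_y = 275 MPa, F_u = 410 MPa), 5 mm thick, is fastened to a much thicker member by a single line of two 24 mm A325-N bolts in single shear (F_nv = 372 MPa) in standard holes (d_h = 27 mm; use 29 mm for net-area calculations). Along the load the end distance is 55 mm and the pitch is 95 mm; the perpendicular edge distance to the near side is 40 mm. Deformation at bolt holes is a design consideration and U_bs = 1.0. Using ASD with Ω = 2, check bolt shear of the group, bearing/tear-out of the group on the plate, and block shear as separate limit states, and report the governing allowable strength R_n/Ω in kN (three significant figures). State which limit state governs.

88 kN (block shear governs)

Bolt shear: A_b = π·24²/4 = 452.4 mm²; R_n = 372 × 452.4 × 2 × 1 / 1000 = 336.6 kN → 336.6 / 2 = 168 kN.
Bearing: edge l_c = 41.5, r_n = 102.1 kN; interior l_c = 68, r_n = 118.1 kN; R_n = 102.1 + 1·118.1 = 220.2 kN → 110 kN.
Block shear: A_gv = 750, A_nv = 532.5, A_nt = 127.5 mm²; R_n = min(0.6F_uA_nv, 0.6F_yA_gv) + U_bs·F_u·A_nt = 176 kN → 88 kN.
Block shear governs: 88 kN.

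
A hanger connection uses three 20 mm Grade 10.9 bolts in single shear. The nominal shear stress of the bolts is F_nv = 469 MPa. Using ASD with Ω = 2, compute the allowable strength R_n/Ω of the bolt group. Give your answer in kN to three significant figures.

221 kN

A_b = π × 20² / 4 = 314.2 mm².
R_n = F_nv · A_b · n · n_s = 469 × 314.2 × 3 × 1 / 1000 = 442 kN.
Allowable strength R_n/Ω = 442 / 2 = 221 kN.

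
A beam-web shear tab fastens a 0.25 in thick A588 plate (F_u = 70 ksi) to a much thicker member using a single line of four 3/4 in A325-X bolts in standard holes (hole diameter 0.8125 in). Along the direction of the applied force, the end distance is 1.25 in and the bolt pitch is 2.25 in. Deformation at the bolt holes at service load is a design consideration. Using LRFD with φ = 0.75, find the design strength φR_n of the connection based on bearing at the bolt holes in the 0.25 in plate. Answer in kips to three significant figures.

81.2 kips

Per bolt r_n = 1.2 l_c t F_u ≤ 2.4 d t F_u; upper limit = 2.4 × 0.75 × 0.25 × 70 = 31.5 kips.
Edge bolt: l_c = 1.25 − 0.8125/2 = 0.8438 in → 1.2 × 0.8438 × 0.25 × 70 = 17.72 → r_n = 17.72 kips.
Interior bolts: l_c = 2.25 − 0.8125 = 1.438 in → 1.2 × 1.438 × 0.25 × 70 = 30.19 → r_n = 30.19 kips.
R_n = 1 × 17.72 + 3 × 30.19 = 108.3 kips.
Design strength φR_n = 0.75 × 108.3 = 81.2 kips.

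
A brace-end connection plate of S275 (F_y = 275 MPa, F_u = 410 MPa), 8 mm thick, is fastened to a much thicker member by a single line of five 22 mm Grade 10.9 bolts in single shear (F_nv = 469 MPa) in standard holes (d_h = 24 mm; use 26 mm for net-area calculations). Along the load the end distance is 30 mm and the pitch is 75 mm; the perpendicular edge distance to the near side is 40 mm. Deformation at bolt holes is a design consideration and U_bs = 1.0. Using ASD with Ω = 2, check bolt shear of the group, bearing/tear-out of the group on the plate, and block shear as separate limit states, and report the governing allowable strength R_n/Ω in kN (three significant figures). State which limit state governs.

254 kN (block shear governs)

Bolt shear: A_b = π·22²/4 = 380.1 mm²; R_n = 469 × 380.1 × 5 × 1 / 1000 = 891.4 kN → 891.4 / 2 = 446 kN.
Bearing: edge l_c = 18, r_n = 70.85 kN; interior l_c = 51, r_n = 173.2 kN; R_n = 70.85 + 4·173.2 = 763.6 kN → 382 kN.
Block shear: A_gv = 2640, A_nv = 1704, A_nt = 216 mm²; R_n = min(0.6F_uA_nv, 0.6F_yA_gv) + U_bs·F_u·A_nt = 507.7 kN → 254 kN.
Block shear governs: 254 kN.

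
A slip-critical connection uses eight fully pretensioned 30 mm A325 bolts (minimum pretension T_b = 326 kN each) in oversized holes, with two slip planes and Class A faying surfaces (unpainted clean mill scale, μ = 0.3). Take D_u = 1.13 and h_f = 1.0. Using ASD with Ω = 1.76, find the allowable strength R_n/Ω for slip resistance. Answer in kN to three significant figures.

R_n = μ · D_u · h_f · T_b · n_s · n_b = 0.3 × 1.13 × 1.0 × 326 × 2 × 8 = 1768 kN.
Allowable strength R_n/Ω = 1768 / 1.76 = 1000 kN.

1000 kN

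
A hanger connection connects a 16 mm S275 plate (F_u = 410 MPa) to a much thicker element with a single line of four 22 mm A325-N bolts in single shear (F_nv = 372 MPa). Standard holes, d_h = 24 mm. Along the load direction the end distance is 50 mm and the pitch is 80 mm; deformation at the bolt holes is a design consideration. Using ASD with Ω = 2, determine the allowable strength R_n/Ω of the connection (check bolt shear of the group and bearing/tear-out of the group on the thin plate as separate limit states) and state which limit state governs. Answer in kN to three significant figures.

Bolt shear: A_b = π·22²/4 = 380.1 mm²; R_n = 372 × 380.1 × 4 × 1 / 1000 = 565.6 kN → 565.6 / 2 = 283 kN.
Bearing (1.2 l_c t F_u ≤ 2.4 d t F_u): upper limit = 2.4·22·16·410 / 1000 = 346.4 kN.
  Edge l_c = 50 − 24/2 = 38 → r_n = 299.1 kN; interior l_c = 80 − 24 = 56 → r_n = 346.4 kN.
  R_n,bearing = 1·299.1 + 3·346.4 = 1338 kN → 1338 / 2 = 669 kN.
Bolt shear governs: 283 kN.

283 kN (bolt shear governs)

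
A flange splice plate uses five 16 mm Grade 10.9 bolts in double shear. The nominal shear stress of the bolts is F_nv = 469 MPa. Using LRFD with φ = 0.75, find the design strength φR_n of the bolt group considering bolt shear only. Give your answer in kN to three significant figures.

A_b = π × 16² / 4 = 201.1 mm².
R_n = F_nv · A_b · n · n_s = 469 × 201.1 × 5 × 2 / 1000 = 943 kN.
Design strength φR_n = 0.75 × 943 = 707 kN.

707 kN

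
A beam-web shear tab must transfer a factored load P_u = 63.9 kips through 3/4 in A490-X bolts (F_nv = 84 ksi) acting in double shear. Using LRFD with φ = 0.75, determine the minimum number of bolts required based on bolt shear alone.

2 bolts

A_b = π·0.75²/4 = 0.4418 in².
Per-bolt design strength φR_n = 0.75 × 84 × 0.4418 × 2 = 55.67 kips.
n ≥ 63.9 / 55.67 = 1.148 → use 2 bolts.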